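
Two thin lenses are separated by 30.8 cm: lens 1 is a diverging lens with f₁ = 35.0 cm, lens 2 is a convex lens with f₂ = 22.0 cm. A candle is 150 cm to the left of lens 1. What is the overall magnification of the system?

f₁ = −35.0 cm (diverging).
Lens 1: 1/d_i1 = 1/(-35.0) − 1/(150) = -0.03524, so d_i1 = -28.38 cm; m₁ = −d_i1/d_o1 = +0.1892.
d_o2 = 30.8 − (-28.38) = 59.18 cm.
Lens 2: 1/d_i2 = 1/(22.0) − 1/(59.18) = 0.02856, so d_i2 = 35.02 cm; m₂ = −d_i2/d_o2 = -0.5917.
m = m₁·m₂ = (+0.1892)(-0.5917) = -0.112.

m = -0.112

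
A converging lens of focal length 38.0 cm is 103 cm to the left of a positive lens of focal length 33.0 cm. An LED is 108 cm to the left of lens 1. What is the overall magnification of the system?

Lens 1: 1/d_i1 = 1/(38.0) − 1/(108) = 0.01706, so d_i1 = 58.63 cm; m₁ = −d_i1/d_o1 = -0.5429.
d_o2 = 103 − (58.63) = 44.37 cm.
Lens 2: 1/d_i2 = 1/(33.0) − 1/(44.37) = 0.007765, so d_i2 = 128.8 cm; m₂ = −d_i2/d_o2 = -2.902.
m = m₁·m₂ = (-0.5429)(-2.902) = +1.58.

m = +1.58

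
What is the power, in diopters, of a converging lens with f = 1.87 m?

P = 1/f = 1/(1.87 m) = +0.535 D.

P = +0.535 D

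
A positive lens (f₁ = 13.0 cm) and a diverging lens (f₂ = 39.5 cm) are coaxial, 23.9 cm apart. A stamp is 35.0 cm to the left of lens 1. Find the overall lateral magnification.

m = -0.546

Lens 1: 1/d_i1 = 1/(13.0) − 1/(35.0) = 0.04835, so d_i1 = 20.68 cm; m₁ = −d_i1/d_o1 = -0.5909.
d_o2 = 23.9 − (20.68) = 3.220 cm.
f₂ = −39.5 cm (diverging).
Lens 2: 1/d_i2 = 1/(-39.5) − 1/(3.220) = -0.3359, so d_i2 = -2.977 cm; m₂ = −d_i2/d_o2 = +0.9246.
m = m₁·m₂ = (-0.5909)(+0.9246) = -0.546.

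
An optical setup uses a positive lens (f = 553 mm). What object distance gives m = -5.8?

648 mm

m = −d_i/d_o ⇒ d_i = −m·d_o.
1/f = 1/d_o + 1/d_i = 1/d_o − 1/(m·d_o) = (1 − 1/m)/d_o, so d_o = f(1 − 1/m) = (553.0)(1 − 1/(-5.8)) = 648 mm.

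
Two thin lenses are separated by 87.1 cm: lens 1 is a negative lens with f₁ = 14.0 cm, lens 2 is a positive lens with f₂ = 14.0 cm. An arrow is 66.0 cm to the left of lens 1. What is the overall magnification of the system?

m = -0.0289

f₁ = −14.0 cm (diverging).
Lens 1: 1/d_i1 = 1/(-14.0) − 1/(66.0) = -0.08658, so d_i1 = -11.55 cm; m₁ = −d_i1/d_o1 = +0.1750.
d_o2 = 87.1 − (-11.55) = 98.65 cm.
Lens 2: 1/d_i2 = 1/(14.0) − 1/(98.65) = 0.06129, so d_i2 = 16.32 cm; m₂ = −d_i2/d_o2 = -0.1654.
m = m₁·m₂ = (+0.1750)(-0.1654) = -0.0289.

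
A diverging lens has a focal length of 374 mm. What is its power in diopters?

P = -2.67 D

For a diverging lens, f = −374 mm.
f = -37.4 cm = -0.374 m.
P = 1/f = 1/(-0.374 m) = -2.67 D.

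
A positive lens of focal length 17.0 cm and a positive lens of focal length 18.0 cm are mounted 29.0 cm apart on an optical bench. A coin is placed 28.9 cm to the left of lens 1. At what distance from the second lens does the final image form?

7.30 cm

Lens 1: 1/d_i1 = 1/f₁ − 1/d_o1 = 1/(17.0) − 1/(28.9) = 0.02422, so d_i1 = 41.29 cm.
The intermediate image is 41.29 cm to the right of lens 1, which lies 12.29 cm to the right of lens 2 — a virtual object — so d_o2 = −12.29 cm.
Lens 2: 1/d_i2 = 1/f₂ − 1/d_o2 = 1/(18.0) − 1/(-12.29) = 0.1369, so d_i2 = 7.30 cm.
The final image is real, 7.30 cm to the right of lens 2 (overall magnification ≈ -0.85).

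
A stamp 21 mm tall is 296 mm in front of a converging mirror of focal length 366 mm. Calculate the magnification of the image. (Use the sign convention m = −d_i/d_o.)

1/d_i = 1/f − 1/d_o = 1/(366.0) − 1/(296) = -0.0006461, so d_i = -1548 mm.
m = −d_i/d_o = −(-1548)/(296) = +5.23.
The image is virtual, upright and enlarged, behind the mirror.

m = +5.23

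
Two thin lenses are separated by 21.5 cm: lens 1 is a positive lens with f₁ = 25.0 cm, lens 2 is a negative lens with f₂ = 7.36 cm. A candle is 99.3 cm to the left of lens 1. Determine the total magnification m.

Lens 1: 1/d_i1 = 1/(25.0) − 1/(99.3) = 0.02993, so d_i1 = 33.41 cm; m₁ = −d_i1/d_o1 = -0.3365.
d_o2 = 21.5 − (33.41) = -11.91 cm (virtual object).
f₂ = −7.36 cm (diverging).
Lens 2: 1/d_i2 = 1/(-7.36) − 1/(-11.91) = -0.05191, so d_i2 = -19.27 cm; m₂ = −d_i2/d_o2 = -1.618.
m = m₁·m₂ = (-0.3365)(-1.618) = +0.544.

m = +0.544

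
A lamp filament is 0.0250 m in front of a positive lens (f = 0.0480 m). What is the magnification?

m = +2.09

1/d_i = 1/f − 1/d_o = 1/(0.04800) − 1/(0.0250) = -19.17, so d_i = -0.05217 m.
m = −d_i/d_o = −(-0.05217)/(0.0250) = +2.09.
The image is virtual, upright and enlarged, on the same side as the object.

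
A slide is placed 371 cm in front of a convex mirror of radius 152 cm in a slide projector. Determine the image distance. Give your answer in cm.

f = R/2 = 152/2 = 76.00 cm; for a convex mirror, f = -76.00 cm.
Mirror equation: 1/q = 1/f − 1/p = 1/(-76.00) − 1/(371) = -0.01316 − 0.002695 = -0.01585, so q = -63.1 cm.
The image is virtual, upright and reduced, behind the mirror.

63.1 cm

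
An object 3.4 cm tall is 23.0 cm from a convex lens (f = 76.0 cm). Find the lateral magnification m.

1/d_i = 1/f − 1/d_o = 1/(76.00) − 1/(23.0) = -0.03032, so d_i = -32.98 cm.
m = −d_i/d_o = −(-32.98)/(23.0) = +1.43.
The image is virtual, upright and enlarged, on the same side as the object.

m = +1.43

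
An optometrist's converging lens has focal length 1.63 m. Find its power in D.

P = 1/f = 1/(1.63 m) = +0.613 D.

P = +0.613 D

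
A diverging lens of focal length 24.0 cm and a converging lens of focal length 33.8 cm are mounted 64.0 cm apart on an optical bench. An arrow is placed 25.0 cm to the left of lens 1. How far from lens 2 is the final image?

60.7 cm

Lens 1 is diverging, so f₁ = −24.0 cm.
Lens 1: 1/d_i1 = 1/f₁ − 1/d_o1 = 1/(-24.0) − 1/(25.0) = -0.08167, so d_i1 = -12.24 cm.
The intermediate image is 12.24 cm to the left of lens 1 (virtual), which is 64.0 − (-12.24) = 76.24 cm to the left of lens 2, so d_o2 = +76.24 cm.
Lens 2: 1/d_i2 = 1/f₂ − 1/d_o2 = 1/(33.8) − 1/(76.24) = 0.01647, so d_i2 = 60.7 cm.
The final image is real, 60.7 cm to the right of lens 2 (overall magnification ≈ -0.39).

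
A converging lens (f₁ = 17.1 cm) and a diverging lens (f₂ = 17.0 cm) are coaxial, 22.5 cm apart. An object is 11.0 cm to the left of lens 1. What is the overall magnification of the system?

m = +0.678

Lens 1: 1/d_i1 = 1/(17.1) − 1/(11.0) = -0.03243, so d_i1 = -30.84 cm; m₁ = −d_i1/d_o1 = +2.804.
d_o2 = 22.5 − (-30.84) = 53.34 cm.
f₂ = −17.0 cm (diverging).
Lens 2: 1/d_i2 = 1/(-17.0) − 1/(53.34) = -0.07757, so d_i2 = -12.89 cm; m₂ = −d_i2/d_o2 = +0.2417.
m = m₁·m₂ = (+2.804)(+0.2417) = +0.678.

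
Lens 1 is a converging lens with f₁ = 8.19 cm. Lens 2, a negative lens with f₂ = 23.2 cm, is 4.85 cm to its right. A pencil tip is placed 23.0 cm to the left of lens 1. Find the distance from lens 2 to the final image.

Lens 1: 1/d_i1 = 1/f₁ − 1/d_o1 = 1/(8.19) − 1/(23.0) = 0.07862, so d_i1 = 12.72 cm.
The intermediate image is 12.72 cm to the right of lens 1, which lies 7.870 cm to the right of lens 2 — a virtual object — so d_o2 = −7.870 cm.
Lens 2 is diverging, so f₂ = −23.2 cm.
Lens 2: 1/d_i2 = 1/f₂ − 1/d_o2 = 1/(-23.2) − 1/(-7.870) = 0.08396, so d_i2 = 11.9 cm.
The final image is real, 11.9 cm to the right of lens 2 (overall magnification ≈ -0.84).

11.9 cm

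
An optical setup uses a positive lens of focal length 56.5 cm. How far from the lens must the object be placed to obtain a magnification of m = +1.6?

21.2 cm

m = −d_i/d_o ⇒ d_i = −m·d_o.
1/f = 1/d_o + 1/d_i = 1/d_o − 1/(m·d_o) = (1 − 1/m)/d_o, so d_o = f(1 − 1/m) = (56.50)(1 − 1/(+1.6)) = 21.2 cm.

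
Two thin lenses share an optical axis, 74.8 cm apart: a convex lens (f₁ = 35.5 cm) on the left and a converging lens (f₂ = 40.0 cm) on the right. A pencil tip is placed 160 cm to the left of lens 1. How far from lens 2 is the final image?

Lens 1: 1/d_i1 = 1/f₁ − 1/d_o1 = 1/(35.5) − 1/(160) = 0.02192, so d_i1 = 45.62 cm.
The intermediate image is 45.62 cm to the right of lens 1, which is 74.8 − (45.62) = 29.18 cm to the left of lens 2, so d_o2 = +29.18 cm.
Lens 2: 1/d_i2 = 1/f₂ − 1/d_o2 = 1/(40.0) − 1/(29.18) = -0.009270, so d_i2 = -108 cm.
The final image is virtual, 108 cm to the left of lens 2 (overall magnification ≈ -1.1).

108 cm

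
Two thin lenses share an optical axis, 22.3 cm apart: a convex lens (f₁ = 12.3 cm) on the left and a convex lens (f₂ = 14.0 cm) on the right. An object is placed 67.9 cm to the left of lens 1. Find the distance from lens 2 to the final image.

15.2 cm

Lens 1: 1/d_i1 = 1/f₁ − 1/d_o1 = 1/(12.3) − 1/(67.9) = 0.06657, so d_i1 = 15.02 cm.
The intermediate image is 15.02 cm to the right of lens 1, which is 22.3 − (15.02) = 7.280 cm to the left of lens 2, so d_o2 = +7.280 cm.
Lens 2: 1/d_i2 = 1/f₂ − 1/d_o2 = 1/(14.0) − 1/(7.280) = -0.06593, so d_i2 = -15.2 cm.
The final image is virtual, 15.2 cm to the left of lens 2 (overall magnification ≈ -0.46).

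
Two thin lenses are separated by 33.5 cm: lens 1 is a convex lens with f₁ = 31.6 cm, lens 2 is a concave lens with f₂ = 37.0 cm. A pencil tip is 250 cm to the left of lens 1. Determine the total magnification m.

Lens 1: 1/d_i1 = 1/(31.6) − 1/(250) = 0.02765, so d_i1 = 36.17 cm; m₁ = −d_i1/d_o1 = -0.1447.
d_o2 = 33.5 − (36.17) = -2.670 cm (virtual object).
f₂ = −37.0 cm (diverging).
Lens 2: 1/d_i2 = 1/(-37.0) − 1/(-2.670) = 0.3475, so d_i2 = 2.878 cm; m₂ = −d_i2/d_o2 = +1.078.
m = m₁·m₂ = (-0.1447)(+1.078) = -0.156.

m = -0.156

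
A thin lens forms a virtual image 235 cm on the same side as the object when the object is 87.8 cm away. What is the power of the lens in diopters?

Virtual image ⇒ d_i = −235 cm.
1/f = 1/d_o + 1/d_i = 1/(87.8) + 1/(-235) = 0.007134 cm⁻¹.
f = 140.2 cm = 1.402 m, so P = 1/f = +0.713 D.

P = +0.713 D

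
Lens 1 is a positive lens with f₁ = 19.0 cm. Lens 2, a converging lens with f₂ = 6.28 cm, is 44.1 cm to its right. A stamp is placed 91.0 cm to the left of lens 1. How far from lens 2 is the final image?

9.14 cm

Lens 1: 1/d_i1 = 1/f₁ − 1/d_o1 = 1/(19.0) − 1/(91.0) = 0.04164, so d_i1 = 24.01 cm.
The intermediate image is 24.01 cm to the right of lens 1, which is 44.1 − (24.01) = 20.09 cm to the left of lens 2, so d_o2 = +20.09 cm.
Lens 2: 1/d_i2 = 1/f₂ − 1/d_o2 = 1/(6.28) − 1/(20.09) = 0.1095, so d_i2 = 9.14 cm.
The final image is real, 9.14 cm to the right of lens 2 (overall magnification ≈ 0.12).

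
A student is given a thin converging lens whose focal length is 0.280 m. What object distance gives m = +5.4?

m = −d_i/d_o ⇒ d_i = −m·d_o.
1/f = 1/d_o + 1/d_i = 1/d_o − 1/(m·d_o) = (1 − 1/m)/d_o, so d_o = f(1 − 1/m) = (0.2800)(1 − 1/(+5.4)) = 0.228 m.

0.228 m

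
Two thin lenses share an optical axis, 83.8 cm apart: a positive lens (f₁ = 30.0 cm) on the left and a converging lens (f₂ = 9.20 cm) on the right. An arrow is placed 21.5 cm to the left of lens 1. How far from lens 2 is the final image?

Lens 1: 1/d_i1 = 1/f₁ − 1/d_o1 = 1/(30.0) − 1/(21.5) = -0.01318, so d_i1 = -75.88 cm.
The intermediate image is 75.88 cm to the left of lens 1 (virtual), which is 83.8 − (-75.88) = 159.7 cm to the left of lens 2, so d_o2 = +159.7 cm.
Lens 2: 1/d_i2 = 1/f₂ − 1/d_o2 = 1/(9.20) − 1/(159.7) = 0.1024, so d_i2 = 9.76 cm.
The final image is real, 9.76 cm to the right of lens 2 (overall magnification ≈ -0.22).

9.76 cm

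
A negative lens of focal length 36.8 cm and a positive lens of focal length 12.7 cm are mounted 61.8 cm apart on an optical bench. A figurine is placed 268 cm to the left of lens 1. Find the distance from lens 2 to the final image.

14.7 cm

Lens 1 is diverging, so f₁ = −36.8 cm.
Lens 1: 1/d_i1 = 1/f₁ − 1/d_o1 = 1/(-36.8) − 1/(268) = -0.03091, so d_i1 = -32.36 cm.
The intermediate image is 32.36 cm to the left of lens 1 (virtual), which is 61.8 − (-32.36) = 94.16 cm to the left of lens 2, so d_o2 = +94.16 cm.
Lens 2: 1/d_i2 = 1/f₂ − 1/d_o2 = 1/(12.7) − 1/(94.16) = 0.06812, so d_i2 = 14.7 cm.
The final image is real, 14.7 cm to the right of lens 2 (overall magnification ≈ -0.019).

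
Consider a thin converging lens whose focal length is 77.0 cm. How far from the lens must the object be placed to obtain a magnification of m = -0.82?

m = −d_i/d_o ⇒ d_i = −m·d_o.
1/f = 1/d_o + 1/d_i = 1/d_o − 1/(m·d_o) = (1 − 1/m)/d_o, so d_o = f(1 − 1/m) = (77.00)(1 − 1/(-0.82)) = 171 cm.

171 cm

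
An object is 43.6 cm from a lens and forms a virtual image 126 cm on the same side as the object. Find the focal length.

Virtual image ⇒ d_i = −126 cm.
1/f = 1/d_o + 1/d_i = 1/(43.6) + 1/(-126) = 0.01500, so f = 66.7 cm.
Since f is positive, the lens is converging.

f = 66.7 cm (converging)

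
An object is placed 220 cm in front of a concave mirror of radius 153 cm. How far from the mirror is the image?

117 cm

f = R/2 = 153/2 = 76.50 cm.
Mirror equation: 1/v = 1/f − 1/u = 1/(76.50) − 1/(220) = 0.01307 − 0.004545 = 0.008526, so v = 117 cm.
The image is real, inverted and reduced, in front of the mirror.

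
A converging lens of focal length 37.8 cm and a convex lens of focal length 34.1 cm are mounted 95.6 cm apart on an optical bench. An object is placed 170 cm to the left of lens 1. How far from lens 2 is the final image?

124 cm

Lens 1: 1/d_i1 = 1/f₁ − 1/d_o1 = 1/(37.8) − 1/(170) = 0.02057, so d_i1 = 48.61 cm.
The intermediate image is 48.61 cm to the right of lens 1, which is 95.6 − (48.61) = 46.99 cm to the left of lens 2, so d_o2 = +46.99 cm.
Lens 2: 1/d_i2 = 1/f₂ − 1/d_o2 = 1/(34.1) − 1/(46.99) = 0.008044, so d_i2 = 124 cm.
The final image is real, 124 cm to the right of lens 2 (overall magnification ≈ 0.76).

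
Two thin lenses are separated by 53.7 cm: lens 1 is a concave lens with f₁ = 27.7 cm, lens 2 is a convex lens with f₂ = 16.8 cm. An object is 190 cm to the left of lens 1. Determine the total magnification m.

f₁ = −27.7 cm (diverging).
Lens 1: 1/d_i1 = 1/(-27.7) − 1/(190) = -0.04136, so d_i1 = -24.18 cm; m₁ = −d_i1/d_o1 = +0.1273.
d_o2 = 53.7 − (-24.18) = 77.88 cm.
Lens 2: 1/d_i2 = 1/(16.8) − 1/(77.88) = 0.04668, so d_i2 = 21.42 cm; m₂ = −d_i2/d_o2 = -0.2750.
m = m₁·m₂ = (+0.1273)(-0.2750) = -0.0350.

m = -0.0350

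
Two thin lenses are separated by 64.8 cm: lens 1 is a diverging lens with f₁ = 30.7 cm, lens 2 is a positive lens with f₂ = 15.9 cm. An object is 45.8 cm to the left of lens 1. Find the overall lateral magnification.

m = -0.0948

f₁ = −30.7 cm (diverging).
Lens 1: 1/d_i1 = 1/(-30.7) − 1/(45.8) = -0.05441, so d_i1 = -18.38 cm; m₁ = −d_i1/d_o1 = +0.4013.
d_o2 = 64.8 − (-18.38) = 83.18 cm.
Lens 2: 1/d_i2 = 1/(15.9) − 1/(83.18) = 0.05087, so d_i2 = 19.66 cm; m₂ = −d_i2/d_o2 = -0.2363.
m = m₁·m₂ = (+0.4013)(-0.2363) = -0.0948.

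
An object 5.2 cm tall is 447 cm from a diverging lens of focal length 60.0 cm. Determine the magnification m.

m = +0.118

For a diverging lens, f = -60.0 cm.
1/d_i = 1/f − 1/d_o = 1/(-60.00) − 1/(447) = -0.01890, so d_i = -52.90 cm.
m = −d_i/d_o = −(-52.90)/(447) = +0.118.
The image is virtual, upright and reduced, on the same side as the object.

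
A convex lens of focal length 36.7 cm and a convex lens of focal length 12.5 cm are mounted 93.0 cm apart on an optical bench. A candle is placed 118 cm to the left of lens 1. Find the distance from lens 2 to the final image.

Lens 1: 1/d_i1 = 1/f₁ − 1/d_o1 = 1/(36.7) − 1/(118) = 0.01877, so d_i1 = 53.27 cm.
The intermediate image is 53.27 cm to the right of lens 1, which is 93.0 − (53.27) = 39.73 cm to the left of lens 2, so d_o2 = +39.73 cm.
Lens 2: 1/d_i2 = 1/f₂ − 1/d_o2 = 1/(12.5) − 1/(39.73) = 0.05483, so d_i2 = 18.2 cm.
The final image is real, 18.2 cm to the right of lens 2 (overall magnification ≈ 0.21).

18.2 cm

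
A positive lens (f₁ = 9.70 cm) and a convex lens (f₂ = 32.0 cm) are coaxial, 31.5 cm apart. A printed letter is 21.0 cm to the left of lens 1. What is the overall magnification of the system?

m = -1.48

Lens 1: 1/d_i1 = 1/(9.70) − 1/(21.0) = 0.05547, so d_i1 = 18.03 cm; m₁ = −d_i1/d_o1 = -0.8586.
d_o2 = 31.5 − (18.03) = 13.47 cm.
Lens 2: 1/d_i2 = 1/(32.0) − 1/(13.47) = -0.04299, so d_i2 = -23.26 cm; m₂ = −d_i2/d_o2 = +1.727.
m = m₁·m₂ = (-0.8586)(+1.727) = -1.48.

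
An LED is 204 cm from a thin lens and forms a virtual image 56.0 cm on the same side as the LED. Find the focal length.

f = -77.2 cm (diverging)

Virtual image ⇒ d_i = −56.0 cm.
1/f = 1/d_o + 1/d_i = 1/(204) + 1/(-56.0) = -0.01296, so f = -77.2 cm.
Since f is negative, the thin lens is diverging.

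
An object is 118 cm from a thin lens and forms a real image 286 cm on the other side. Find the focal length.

f = 83.5 cm (converging)

Real image ⇒ d_i = +286 cm.
1/f = 1/d_o + 1/d_i = 1/(118) + 1/(286) = 0.01197, so f = 83.5 cm.
Since f is positive, the thin lens is converging.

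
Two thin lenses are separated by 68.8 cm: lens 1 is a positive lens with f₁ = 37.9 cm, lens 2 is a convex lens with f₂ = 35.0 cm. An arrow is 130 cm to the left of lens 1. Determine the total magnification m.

Lens 1: 1/d_i1 = 1/(37.9) − 1/(130) = 0.01869, so d_i1 = 53.50 cm; m₁ = −d_i1/d_o1 = -0.4115.
d_o2 = 68.8 − (53.50) = 15.30 cm.
Lens 2: 1/d_i2 = 1/(35.0) − 1/(15.30) = -0.03679, so d_i2 = -27.18 cm; m₂ = −d_i2/d_o2 = +1.777.
m = m₁·m₂ = (-0.4115)(+1.777) = -0.731.

m = -0.731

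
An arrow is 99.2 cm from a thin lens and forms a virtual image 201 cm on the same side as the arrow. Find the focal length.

f = 196 cm (converging)

Virtual image ⇒ d_i = −201 cm.
1/f = 1/d_o + 1/d_i = 1/(99.2) + 1/(-201) = 0.005106, so f = 196 cm.
Since f is positive, the thin lens is converging.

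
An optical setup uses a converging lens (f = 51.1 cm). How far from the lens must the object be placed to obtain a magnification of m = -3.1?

m = −d_i/d_o ⇒ d_i = −m·d_o.
1/f = 1/d_o + 1/d_i = 1/d_o − 1/(m·d_o) = (1 − 1/m)/d_o, so d_o = f(1 − 1/m) = (51.10)(1 − 1/(-3.1)) = 67.6 cm.

67.6 cm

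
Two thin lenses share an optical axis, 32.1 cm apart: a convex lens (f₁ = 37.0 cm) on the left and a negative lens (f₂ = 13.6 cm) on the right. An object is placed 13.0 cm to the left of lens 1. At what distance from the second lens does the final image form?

Lens 1: 1/d_i1 = 1/f₁ − 1/d_o1 = 1/(37.0) − 1/(13.0) = -0.04990, so d_i1 = -20.04 cm.
The intermediate image is 20.04 cm to the left of lens 1 (virtual), which is 32.1 − (-20.04) = 52.14 cm to the left of lens 2, so d_o2 = +52.14 cm.
Lens 2 is diverging, so f₂ = −13.6 cm.
Lens 2: 1/d_i2 = 1/f₂ − 1/d_o2 = 1/(-13.6) − 1/(52.14) = -0.09271, so d_i2 = -10.8 cm.
The final image is virtual, 10.8 cm to the left of lens 2 (overall magnification ≈ 0.32).

10.8 cm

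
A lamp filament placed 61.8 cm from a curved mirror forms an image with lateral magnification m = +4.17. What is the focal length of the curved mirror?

m = −d_i/d_o ⇒ d_i = −m·d_o = −(+4.17)·(61.8) = -257.7 cm.
1/f = 1/d_o + 1/d_i = 1/(61.8) + 1/(-257.7) = 0.01230, so f = 81.3 cm.
Since f is positive, the curved mirror is concave.

f = 81.3 cm (concave)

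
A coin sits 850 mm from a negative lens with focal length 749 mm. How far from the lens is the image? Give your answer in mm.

398 mm

For a negative lens, f = -749 mm.
Lens equation: 1/s_i = 1/f − 1/s_o = 1/(-749.0) − 1/(850) = -0.001335 − 0.001176 = -0.002512, so s_i = -398 mm.
The image is virtual, upright and reduced, on the same side as the object.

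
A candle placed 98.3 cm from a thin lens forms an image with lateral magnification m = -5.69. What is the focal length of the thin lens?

m = −d_i/d_o ⇒ d_i = −m·d_o = −(-5.69)·(98.3) = 559.3 cm.
1/f = 1/d_o + 1/d_i = 1/(98.3) + 1/(559.3) = 0.01196, so f = 83.6 cm.
Since f is positive, the thin lens is converging.

f = 83.6 cm (converging)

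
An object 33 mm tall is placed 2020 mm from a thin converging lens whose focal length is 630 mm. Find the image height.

1/d_i = 1/f − 1/d_o = 1/(630.0) − 1/(2020) = 0.001092, so d_i = 915.5 mm.
m = −d_i/d_o = -0.4532.
|h_i| = |m|·h_o = 0.4532 × 33 = 15.0 mm. The image is real, inverted and reduced, on the far side of the lens.

15.0 mm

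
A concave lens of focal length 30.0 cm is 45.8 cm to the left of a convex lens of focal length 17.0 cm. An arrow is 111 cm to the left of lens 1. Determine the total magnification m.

f₁ = −30.0 cm (diverging).
Lens 1: 1/d_i1 = 1/(-30.0) − 1/(111) = -0.04234, so d_i1 = -23.62 cm; m₁ = −d_i1/d_o1 = +0.2128.
d_o2 = 45.8 − (-23.62) = 69.42 cm.
Lens 2: 1/d_i2 = 1/(17.0) − 1/(69.42) = 0.04442, so d_i2 = 22.51 cm; m₂ = −d_i2/d_o2 = -0.3243.
m = m₁·m₂ = (+0.2128)(-0.3243) = -0.0690.

m = -0.0690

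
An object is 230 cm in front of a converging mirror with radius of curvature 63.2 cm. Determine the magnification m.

m = -0.159

f = R/2 = 63.2/2 = 31.60 cm.
1/d_i = 1/f − 1/d_o = 1/(31.60) − 1/(230) = 0.02730, so d_i = 36.63 cm.
m = −d_i/d_o = −(36.63)/(230) = -0.159.
The image is real, inverted and reduced, in front of the mirror.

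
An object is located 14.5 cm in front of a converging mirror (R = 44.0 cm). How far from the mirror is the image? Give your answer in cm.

f = R/2 = 44.0/2 = 22.00 cm.
Mirror equation: 1/s_i = 1/f − 1/s_o = 1/(22.00) − 1/(14.5) = 0.04545 − 0.06897 = -0.02351, so s_i = -42.5 cm.
The image is virtual, upright and enlarged, behind the mirror.

42.5 cm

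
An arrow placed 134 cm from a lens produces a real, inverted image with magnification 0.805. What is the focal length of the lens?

m = −d_i/d_o ⇒ d_i = −m·d_o = −(-0.805)·(134) = 107.9 cm.
1/f = 1/d_o + 1/d_i = 1/(134) + 1/(107.9) = 0.01673, so f = 59.8 cm.
Since f is positive, the lens is converging.

f = 59.8 cm (converging)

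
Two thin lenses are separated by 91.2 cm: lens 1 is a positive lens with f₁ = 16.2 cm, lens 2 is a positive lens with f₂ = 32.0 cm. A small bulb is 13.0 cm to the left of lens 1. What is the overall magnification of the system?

Lens 1: 1/d_i1 = 1/(16.2) − 1/(13.0) = -0.01519, so d_i1 = -65.81 cm; m₁ = −d_i1/d_o1 = +5.062.
d_o2 = 91.2 − (-65.81) = 157.0 cm.
Lens 2: 1/d_i2 = 1/(32.0) − 1/(157.0) = 0.02488, so d_i2 = 40.19 cm; m₂ = −d_i2/d_o2 = -0.2560.
m = m₁·m₂ = (+5.062)(-0.2560) = -1.30.

m = -1.30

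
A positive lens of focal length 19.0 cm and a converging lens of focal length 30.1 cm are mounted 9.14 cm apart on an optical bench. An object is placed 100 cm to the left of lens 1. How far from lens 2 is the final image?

9.70 cm

Lens 1: 1/d_i1 = 1/f₁ − 1/d_o1 = 1/(19.0) − 1/(100) = 0.04263, so d_i1 = 23.46 cm.
The intermediate image is 23.46 cm to the right of lens 1, which lies 14.32 cm to the right of lens 2 — a virtual object — so d_o2 = −14.32 cm.
Lens 2: 1/d_i2 = 1/f₂ − 1/d_o2 = 1/(30.1) − 1/(-14.32) = 0.1031, so d_i2 = 9.70 cm.
The final image is real, 9.70 cm to the right of lens 2 (overall magnification ≈ -0.16).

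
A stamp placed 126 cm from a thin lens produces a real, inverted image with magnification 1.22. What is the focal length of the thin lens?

m = −d_i/d_o ⇒ d_i = −m·d_o = −(-1.22)·(126) = 153.7 cm.
1/f = 1/d_o + 1/d_i = 1/(126) + 1/(153.7) = 0.01444, so f = 69.2 cm.
Since f is positive, the thin lens is converging.

f = 69.2 cm (converging)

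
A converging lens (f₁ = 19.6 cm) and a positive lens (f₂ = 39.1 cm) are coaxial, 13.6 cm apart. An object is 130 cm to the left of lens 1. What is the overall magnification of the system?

m = -0.143

Lens 1: 1/d_i1 = 1/(19.6) − 1/(130) = 0.04333, so d_i1 = 23.08 cm; m₁ = −d_i1/d_o1 = -0.1775.
d_o2 = 13.6 − (23.08) = -9.480 cm (virtual object).
Lens 2: 1/d_i2 = 1/(39.1) − 1/(-9.480) = 0.1311, so d_i2 = 7.630 cm; m₂ = −d_i2/d_o2 = +0.8049.
m = m₁·m₂ = (-0.1775)(+0.8049) = -0.143.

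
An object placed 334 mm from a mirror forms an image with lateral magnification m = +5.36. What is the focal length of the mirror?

f = 411 mm (concave)

m = −d_i/d_o ⇒ d_i = −m·d_o = −(+5.36)·(334) = -1790 mm.
1/f = 1/d_o + 1/d_i = 1/(334) + 1/(-1790) = 0.002435, so f = 411 mm.
Since f is positive, the mirror is concave.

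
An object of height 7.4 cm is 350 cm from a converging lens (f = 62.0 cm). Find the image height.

1.59 cm

1/d_i = 1/f − 1/d_o = 1/(62.00) − 1/(350) = 0.01327, so d_i = 75.35 cm.
m = −d_i/d_o = -0.2153.
|h_i| = |m|·h_o = 0.2153 × 7.4 = 1.59 cm. The image is real, inverted and reduced, on the far side of the lens.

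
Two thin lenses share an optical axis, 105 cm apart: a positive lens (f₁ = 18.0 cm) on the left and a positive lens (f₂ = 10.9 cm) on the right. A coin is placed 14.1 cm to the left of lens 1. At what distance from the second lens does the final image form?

Lens 1: 1/d_i1 = 1/f₁ − 1/d_o1 = 1/(18.0) − 1/(14.1) = -0.01537, so d_i1 = -65.08 cm.
The intermediate image is 65.08 cm to the left of lens 1 (virtual), which is 105 − (-65.08) = 170.1 cm to the left of lens 2, so d_o2 = +170.1 cm.
Lens 2: 1/d_i2 = 1/f₂ − 1/d_o2 = 1/(10.9) − 1/(170.1) = 0.08586, so d_i2 = 11.6 cm.
The final image is real, 11.6 cm to the right of lens 2 (overall magnification ≈ -0.32).

11.6 cm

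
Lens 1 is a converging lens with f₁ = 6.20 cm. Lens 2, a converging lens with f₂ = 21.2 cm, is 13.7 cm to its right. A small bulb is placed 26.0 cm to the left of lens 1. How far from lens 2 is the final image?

Lens 1: 1/d_i1 = 1/f₁ − 1/d_o1 = 1/(6.20) − 1/(26.0) = 0.1228, so d_i1 = 8.141 cm.
The intermediate image is 8.141 cm to the right of lens 1, which is 13.7 − (8.141) = 5.559 cm to the left of lens 2, so d_o2 = +5.559 cm.
Lens 2: 1/d_i2 = 1/f₂ − 1/d_o2 = 1/(21.2) − 1/(5.559) = -0.1327, so d_i2 = -7.53 cm.
The final image is virtual, 7.53 cm to the left of lens 2 (overall magnification ≈ -0.42).

7.53 cm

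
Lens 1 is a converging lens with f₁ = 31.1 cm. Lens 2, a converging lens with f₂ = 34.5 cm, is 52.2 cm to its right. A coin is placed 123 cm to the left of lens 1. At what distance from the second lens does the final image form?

Lens 1: 1/d_i1 = 1/f₁ − 1/d_o1 = 1/(31.1) − 1/(123) = 0.02402, so d_i1 = 41.62 cm.
The intermediate image is 41.62 cm to the right of lens 1, which is 52.2 − (41.62) = 10.58 cm to the left of lens 2, so d_o2 = +10.58 cm.
Lens 2: 1/d_i2 = 1/f₂ − 1/d_o2 = 1/(34.5) − 1/(10.58) = -0.06553, so d_i2 = -15.3 cm.
The final image is virtual, 15.3 cm to the left of lens 2 (overall magnification ≈ -0.49).

15.3 cm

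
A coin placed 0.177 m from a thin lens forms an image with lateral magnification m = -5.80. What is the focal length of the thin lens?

f = 0.151 m (converging)

m = −d_i/d_o ⇒ d_i = −m·d_o = −(-5.80)·(0.177) = 1.027 m.
1/f = 1/d_o + 1/d_i = 1/(0.177) + 1/(1.027) = 6.623, so f = 0.151 m.
Since f is positive, the thin lens is converging.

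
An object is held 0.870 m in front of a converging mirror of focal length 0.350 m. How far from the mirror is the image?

Mirror equation: 1/d_i = 1/f − 1/d_o = 1/(0.3500) − 1/(0.870) = 2.857 − 1.149 = 1.708, so d_i = 0.586 m.
The image is real, inverted and reduced, in front of the mirror.

0.586 m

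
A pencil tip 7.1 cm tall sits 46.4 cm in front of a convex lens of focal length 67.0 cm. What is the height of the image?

1/d_i = 1/f − 1/d_o = 1/(67.00) − 1/(46.4) = -0.006626, so d_i = -150.9 cm.
m = −d_i/d_o = +3.252.
|h_i| = |m|·h_o = 3.252 × 7.1 = 23.1 cm. The image is virtual, upright and enlarged, on the same side as the object.

23.1 cm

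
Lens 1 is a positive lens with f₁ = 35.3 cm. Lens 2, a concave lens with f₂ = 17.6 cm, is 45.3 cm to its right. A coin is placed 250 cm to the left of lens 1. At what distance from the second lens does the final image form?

3.39 cm

Lens 1: 1/d_i1 = 1/f₁ − 1/d_o1 = 1/(35.3) − 1/(250) = 0.02433, so d_i1 = 41.10 cm.
The intermediate image is 41.10 cm to the right of lens 1, which is 45.3 − (41.10) = 4.200 cm to the left of lens 2, so d_o2 = +4.200 cm.
Lens 2 is diverging, so f₂ = −17.6 cm.
Lens 2: 1/d_i2 = 1/f₂ − 1/d_o2 = 1/(-17.6) − 1/(4.200) = -0.2949, so d_i2 = -3.39 cm.
The final image is virtual, 3.39 cm to the left of lens 2 (overall magnification ≈ -0.13).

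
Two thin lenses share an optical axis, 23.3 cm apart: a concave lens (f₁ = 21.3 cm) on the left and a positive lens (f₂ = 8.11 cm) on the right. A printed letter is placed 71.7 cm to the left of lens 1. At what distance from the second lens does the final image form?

10.2 cm

Lens 1 is diverging, so f₁ = −21.3 cm.
Lens 1: 1/d_i1 = 1/f₁ − 1/d_o1 = 1/(-21.3) − 1/(71.7) = -0.06090, so d_i1 = -16.42 cm.
The intermediate image is 16.42 cm to the left of lens 1 (virtual), which is 23.3 − (-16.42) = 39.72 cm to the left of lens 2, so d_o2 = +39.72 cm.
Lens 2: 1/d_i2 = 1/f₂ − 1/d_o2 = 1/(8.11) − 1/(39.72) = 0.09813, so d_i2 = 10.2 cm.
The final image is real, 10.2 cm to the right of lens 2 (overall magnification ≈ -0.059).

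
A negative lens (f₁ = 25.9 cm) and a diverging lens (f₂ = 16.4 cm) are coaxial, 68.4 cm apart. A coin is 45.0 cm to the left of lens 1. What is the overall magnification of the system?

m = +0.0592

f₁ = −25.9 cm (diverging).
Lens 1: 1/d_i1 = 1/(-25.9) − 1/(45.0) = -0.06083, so d_i1 = -16.44 cm; m₁ = −d_i1/d_o1 = +0.3653.
d_o2 = 68.4 − (-16.44) = 84.84 cm.
f₂ = −16.4 cm (diverging).
Lens 2: 1/d_i2 = 1/(-16.4) − 1/(84.84) = -0.07276, so d_i2 = -13.74 cm; m₂ = −d_i2/d_o2 = +0.1620.
m = m₁·m₂ = (+0.3653)(+0.1620) = +0.0592.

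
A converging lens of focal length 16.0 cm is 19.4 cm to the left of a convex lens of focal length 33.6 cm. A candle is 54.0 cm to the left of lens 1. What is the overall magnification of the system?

Lens 1: 1/d_i1 = 1/(16.0) − 1/(54.0) = 0.04398, so d_i1 = 22.74 cm; m₁ = −d_i1/d_o1 = -0.4211.
d_o2 = 19.4 − (22.74) = -3.340 cm (virtual object).
Lens 2: 1/d_i2 = 1/(33.6) − 1/(-3.340) = 0.3292, so d_i2 = 3.038 cm; m₂ = −d_i2/d_o2 = +0.9096.
m = m₁·m₂ = (-0.4211)(+0.9096) = -0.383.

m = -0.383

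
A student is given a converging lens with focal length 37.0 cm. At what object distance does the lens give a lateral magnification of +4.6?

29.0 cm

m = −d_i/d_o ⇒ d_i = −m·d_o.
1/f = 1/d_o + 1/d_i = 1/d_o − 1/(m·d_o) = (1 − 1/m)/d_o, so d_o = f(1 − 1/m) = (37.00)(1 − 1/(+4.6)) = 29.0 cm.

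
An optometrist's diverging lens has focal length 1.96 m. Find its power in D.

For a diverging lens, f = −1.96 m.
P = 1/f = 1/(-1.96 m) = -0.510 D.

P = -0.510 D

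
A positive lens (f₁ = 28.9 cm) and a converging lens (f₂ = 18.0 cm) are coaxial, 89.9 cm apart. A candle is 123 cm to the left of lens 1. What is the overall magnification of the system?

m = +0.162

Lens 1: 1/d_i1 = 1/(28.9) − 1/(123) = 0.02647, so d_i1 = 37.78 cm; m₁ = −d_i1/d_o1 = -0.3072.
d_o2 = 89.9 − (37.78) = 52.12 cm.
Lens 2: 1/d_i2 = 1/(18.0) − 1/(52.12) = 0.03637, so d_i2 = 27.50 cm; m₂ = −d_i2/d_o2 = -0.5275.
m = m₁·m₂ = (-0.3072)(-0.5275) = +0.162.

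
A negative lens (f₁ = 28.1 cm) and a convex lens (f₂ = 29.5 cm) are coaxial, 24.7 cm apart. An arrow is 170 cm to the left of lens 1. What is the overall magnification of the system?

m = -0.217

f₁ = −28.1 cm (diverging).
Lens 1: 1/d_i1 = 1/(-28.1) − 1/(170) = -0.04147, so d_i1 = -24.11 cm; m₁ = −d_i1/d_o1 = +0.1418.
d_o2 = 24.7 − (-24.11) = 48.81 cm.
Lens 2: 1/d_i2 = 1/(29.5) − 1/(48.81) = 0.01341, so d_i2 = 74.57 cm; m₂ = −d_i2/d_o2 = -1.528.
m = m₁·m₂ = (+0.1418)(-1.528) = -0.217.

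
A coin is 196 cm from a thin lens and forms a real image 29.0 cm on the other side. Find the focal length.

Real image ⇒ d_i = +29.0 cm.
1/f = 1/d_o + 1/d_i = 1/(196) + 1/(29.0) = 0.03958, so f = 25.3 cm.
Since f is positive, the thin lens is converging.

f = 25.3 cm (converging)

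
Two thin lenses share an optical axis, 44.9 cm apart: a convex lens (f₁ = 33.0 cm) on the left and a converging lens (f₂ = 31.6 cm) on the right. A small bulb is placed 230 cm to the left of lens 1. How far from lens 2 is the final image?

7.98 cm

Lens 1: 1/d_i1 = 1/f₁ − 1/d_o1 = 1/(33.0) − 1/(230) = 0.02596, so d_i1 = 38.53 cm.
The intermediate image is 38.53 cm to the right of lens 1, which is 44.9 − (38.53) = 6.370 cm to the left of lens 2, so d_o2 = +6.370 cm.
Lens 2: 1/d_i2 = 1/f₂ − 1/d_o2 = 1/(31.6) − 1/(6.370) = -0.1253, so d_i2 = -7.98 cm.
The final image is virtual, 7.98 cm to the left of lens 2 (overall magnification ≈ -0.21).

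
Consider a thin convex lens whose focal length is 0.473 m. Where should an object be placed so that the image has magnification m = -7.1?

m = −d_i/d_o ⇒ d_i = −m·d_o.
1/f = 1/d_o + 1/d_i = 1/d_o − 1/(m·d_o) = (1 − 1/m)/d_o, so d_o = f(1 − 1/m) = (0.4730)(1 − 1/(-7.1)) = 0.540 m.

0.540 m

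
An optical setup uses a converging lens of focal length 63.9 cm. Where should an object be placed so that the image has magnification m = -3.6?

m = −d_i/d_o ⇒ d_i = −m·d_o.
1/f = 1/d_o + 1/d_i = 1/d_o − 1/(m·d_o) = (1 − 1/m)/d_o, so d_o = f(1 − 1/m) = (63.90)(1 − 1/(-3.6)) = 81.6 cm.

81.6 cm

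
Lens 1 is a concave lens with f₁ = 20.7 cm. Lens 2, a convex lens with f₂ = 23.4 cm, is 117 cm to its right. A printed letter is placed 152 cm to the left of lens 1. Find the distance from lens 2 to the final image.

Lens 1 is diverging, so f₁ = −20.7 cm.
Lens 1: 1/d_i1 = 1/f₁ − 1/d_o1 = 1/(-20.7) − 1/(152) = -0.05489, so d_i1 = -18.22 cm.
The intermediate image is 18.22 cm to the left of lens 1 (virtual), which is 117 − (-18.22) = 135.2 cm to the left of lens 2, so d_o2 = +135.2 cm.
Lens 2: 1/d_i2 = 1/f₂ − 1/d_o2 = 1/(23.4) − 1/(135.2) = 0.03534, so d_i2 = 28.3 cm.
The final image is real, 28.3 cm to the right of lens 2 (overall magnification ≈ -0.025).

28.3 cm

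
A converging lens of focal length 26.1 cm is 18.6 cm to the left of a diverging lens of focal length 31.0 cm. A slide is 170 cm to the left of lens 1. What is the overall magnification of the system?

m = -0.300

Lens 1: 1/d_i1 = 1/(26.1) − 1/(170) = 0.03243, so d_i1 = 30.83 cm; m₁ = −d_i1/d_o1 = -0.1814.
d_o2 = 18.6 − (30.83) = -12.23 cm (virtual object).
f₂ = −31.0 cm (diverging).
Lens 2: 1/d_i2 = 1/(-31.0) − 1/(-12.23) = 0.04951, so d_i2 = 20.20 cm; m₂ = −d_i2/d_o2 = +1.652.
m = m₁·m₂ = (-0.1814)(+1.652) = -0.300.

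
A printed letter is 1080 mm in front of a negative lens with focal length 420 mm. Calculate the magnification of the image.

For a negative lens, f = -420 mm.
1/d_i = 1/f − 1/d_o = 1/(-420.0) − 1/(1080) = -0.003307, so d_i = -302.4 mm.
m = −d_i/d_o = −(-302.4)/(1080) = +0.280.
The image is virtual, upright and reduced, on the same side as the object.

m = +0.280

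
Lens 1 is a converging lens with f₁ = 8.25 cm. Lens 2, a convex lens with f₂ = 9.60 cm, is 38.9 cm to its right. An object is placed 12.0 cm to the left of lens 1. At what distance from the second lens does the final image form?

41.4 cm

Lens 1: 1/d_i1 = 1/f₁ − 1/d_o1 = 1/(8.25) − 1/(12.0) = 0.03788, so d_i1 = 26.40 cm.
The intermediate image is 26.40 cm to the right of lens 1, which is 38.9 − (26.40) = 12.50 cm to the left of lens 2, so d_o2 = +12.50 cm.
Lens 2: 1/d_i2 = 1/f₂ − 1/d_o2 = 1/(9.60) − 1/(12.50) = 0.02417, so d_i2 = 41.4 cm.
The final image is real, 41.4 cm to the right of lens 2 (overall magnification ≈ 7.3).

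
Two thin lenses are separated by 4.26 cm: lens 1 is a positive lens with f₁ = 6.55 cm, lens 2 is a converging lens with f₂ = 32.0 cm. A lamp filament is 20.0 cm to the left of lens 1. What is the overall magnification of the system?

m = -0.416

Lens 1: 1/d_i1 = 1/(6.55) − 1/(20.0) = 0.1027, so d_i1 = 9.740 cm; m₁ = −d_i1/d_o1 = -0.4870.
d_o2 = 4.26 − (9.740) = -5.480 cm (virtual object).
Lens 2: 1/d_i2 = 1/(32.0) − 1/(-5.480) = 0.2137, so d_i2 = 4.679 cm; m₂ = −d_i2/d_o2 = +0.8538.
m = m₁·m₂ = (-0.4870)(+0.8538) = -0.416.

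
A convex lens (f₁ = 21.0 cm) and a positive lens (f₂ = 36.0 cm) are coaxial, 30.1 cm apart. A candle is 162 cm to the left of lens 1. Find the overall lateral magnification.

Lens 1: 1/d_i1 = 1/(21.0) − 1/(162) = 0.04145, so d_i1 = 24.13 cm; m₁ = −d_i1/d_o1 = -0.1490.
d_o2 = 30.1 − (24.13) = 5.970 cm.
Lens 2: 1/d_i2 = 1/(36.0) − 1/(5.970) = -0.1397, so d_i2 = -7.157 cm; m₂ = −d_i2/d_o2 = +1.199.
m = m₁·m₂ = (-0.1490)(+1.199) = -0.179.

m = -0.179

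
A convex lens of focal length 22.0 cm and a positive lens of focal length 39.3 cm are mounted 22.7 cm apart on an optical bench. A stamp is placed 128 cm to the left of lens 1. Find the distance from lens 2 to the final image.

3.52 cm

Lens 1: 1/d_i1 = 1/f₁ − 1/d_o1 = 1/(22.0) − 1/(128) = 0.03764, so d_i1 = 26.57 cm.
The intermediate image is 26.57 cm to the right of lens 1, which lies 3.870 cm to the right of lens 2 — a virtual object — so d_o2 = −3.870 cm.
Lens 2: 1/d_i2 = 1/f₂ − 1/d_o2 = 1/(39.3) − 1/(-3.870) = 0.2838, so d_i2 = 3.52 cm.
The final image is real, 3.52 cm to the right of lens 2 (overall magnification ≈ -0.19).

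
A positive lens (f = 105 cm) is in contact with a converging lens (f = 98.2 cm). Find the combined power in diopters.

P = +1.97 D

P₁ = 1/f₁ = 1/(1.05 m) = +0.9524 D; P₂ = 1/f₂ = 1/(0.982 m) = +1.018 D.
For thin lenses in contact, P = P₁ + P₂ = (+0.9524) + (+1.018) = +1.97 D.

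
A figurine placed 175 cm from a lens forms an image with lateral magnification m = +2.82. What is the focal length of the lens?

f = 271 cm (converging)

m = −d_i/d_o ⇒ d_i = −m·d_o = −(+2.82)·(175) = -493.5 cm.
1/f = 1/d_o + 1/d_i = 1/(175) + 1/(-493.5) = 0.003688, so f = 271 cm.
Since f is positive, the lens is converging.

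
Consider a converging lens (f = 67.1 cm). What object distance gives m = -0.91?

141 cm

m = −d_i/d_o ⇒ d_i = −m·d_o.
1/f = 1/d_o + 1/d_i = 1/d_o − 1/(m·d_o) = (1 − 1/m)/d_o, so d_o = f(1 − 1/m) = (67.10)(1 − 1/(-0.91)) = 141 cm.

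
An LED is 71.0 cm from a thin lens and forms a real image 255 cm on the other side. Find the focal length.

f = 55.5 cm (converging)

Real image ⇒ d_i = +255 cm.
1/f = 1/d_o + 1/d_i = 1/(71.0) + 1/(255) = 0.01801, so f = 55.5 cm.
Since f is positive, the thin lens is converging.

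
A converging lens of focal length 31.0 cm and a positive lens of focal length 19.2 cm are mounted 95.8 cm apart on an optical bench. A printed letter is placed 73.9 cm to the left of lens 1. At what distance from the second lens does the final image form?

Lens 1: 1/d_i1 = 1/f₁ − 1/d_o1 = 1/(31.0) − 1/(73.9) = 0.01873, so d_i1 = 53.40 cm.
The intermediate image is 53.40 cm to the right of lens 1, which is 95.8 − (53.40) = 42.40 cm to the left of lens 2, so d_o2 = +42.40 cm.
Lens 2: 1/d_i2 = 1/f₂ − 1/d_o2 = 1/(19.2) − 1/(42.40) = 0.02850, so d_i2 = 35.1 cm.
The final image is real, 35.1 cm to the right of lens 2 (overall magnification ≈ 0.60).

35.1 cm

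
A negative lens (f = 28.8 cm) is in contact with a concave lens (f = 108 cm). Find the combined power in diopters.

P = -4.40 D

P₁ = 1/f₁ = 1/(-0.288 m) = -3.472 D; P₂ = 1/f₂ = 1/(-1.08 m) = -0.9259 D.
For thin lenses in contact, P = P₁ + P₂ = (-3.472) + (-0.9259) = -4.40 D.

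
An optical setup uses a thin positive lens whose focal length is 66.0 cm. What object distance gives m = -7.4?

m = −d_i/d_o ⇒ d_i = −m·d_o.
1/f = 1/d_o + 1/d_i = 1/d_o − 1/(m·d_o) = (1 − 1/m)/d_o, so d_o = f(1 − 1/m) = (66.00)(1 − 1/(-7.4)) = 74.9 cm.

74.9 cm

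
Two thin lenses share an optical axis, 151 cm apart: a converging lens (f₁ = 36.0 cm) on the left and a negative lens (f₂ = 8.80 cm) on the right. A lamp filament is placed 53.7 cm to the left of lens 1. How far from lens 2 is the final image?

7.27 cm

Lens 1: 1/d_i1 = 1/f₁ − 1/d_o1 = 1/(36.0) − 1/(53.7) = 0.009156, so d_i1 = 109.2 cm.
The intermediate image is 109.2 cm to the right of lens 1, which is 151 − (109.2) = 41.80 cm to the left of lens 2, so d_o2 = +41.80 cm.
Lens 2 is diverging, so f₂ = −8.80 cm.
Lens 2: 1/d_i2 = 1/f₂ − 1/d_o2 = 1/(-8.80) − 1/(41.80) = -0.1376, so d_i2 = -7.27 cm.
The final image is virtual, 7.27 cm to the left of lens 2 (overall magnification ≈ -0.35).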